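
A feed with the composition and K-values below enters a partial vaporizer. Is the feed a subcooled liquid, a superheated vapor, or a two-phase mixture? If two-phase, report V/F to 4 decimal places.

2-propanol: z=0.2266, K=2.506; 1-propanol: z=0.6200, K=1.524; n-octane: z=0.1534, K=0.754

ΣzᵢKᵢ = 1.6284; Σzᵢ/Kᵢ = 0.7007.
Since Σzᵢ/Kᵢ < 1 the mixture is above its dew point — single vapor phase.

superheated vapor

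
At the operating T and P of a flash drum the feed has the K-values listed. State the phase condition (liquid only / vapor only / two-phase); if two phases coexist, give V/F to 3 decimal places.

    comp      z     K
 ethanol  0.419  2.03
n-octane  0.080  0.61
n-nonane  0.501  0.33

two-phase, V/F = 0.098

ΣzᵢKᵢ = 1.065; Σzᵢ/Kᵢ = 1.856.
Both exceed 1, so a two-phase solution exists.
Newton–Raphson from ψ = 0.5:
  ψ = 0.500: g = -0.2587, g' = -0.721 → ψ = 0.141
  ψ = 0.141: g = -0.0270, g' = -0.627 → ψ = 0.098
Converged at ψ = 0.098.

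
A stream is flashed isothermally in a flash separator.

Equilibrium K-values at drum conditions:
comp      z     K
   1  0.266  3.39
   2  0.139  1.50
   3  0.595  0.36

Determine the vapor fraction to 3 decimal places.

Let ψ = V/F and solve Σ zᵢ(Kᵢ−1)/(1+ψ(Kᵢ−1)) = 0.
Check two-phase: ΣzᵢKᵢ = 1.324 > 1 and Σzᵢ/Kᵢ = 1.824 > 1, so g(0) = 0.324 > 0 and g(1) = -0.824 < 0.
Newton iteration, ψ⁰ = 0.62:
  ψ = 0.620: g = -0.3221, g' = -0.937 → ψ = 0.276
  ψ = 0.276: g = -0.0185, g' = -0.938 → ψ = 0.256
  ψ = 0.256: g = 0.0002, g' = -0.960 → ψ = 0.257
Converged at ψ = 0.257.

ψ = 0.257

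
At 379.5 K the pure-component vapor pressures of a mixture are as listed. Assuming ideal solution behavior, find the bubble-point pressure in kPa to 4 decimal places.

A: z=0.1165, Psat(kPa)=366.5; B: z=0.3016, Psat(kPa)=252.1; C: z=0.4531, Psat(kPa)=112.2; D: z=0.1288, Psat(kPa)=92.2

Pbub = 181.4438 kPa

At the bubble point ψ → 0, so ΣzᵢKᵢ = 1 with Kᵢ = Pᵢˢᵃᵗ/P ⇒ P = ΣzᵢPᵢˢᵃᵗ.
P = 0.1165·366.5 + 0.3016·252.1 + 0.4531·112.2 + 0.1288·92.2 = 181.4438 kPa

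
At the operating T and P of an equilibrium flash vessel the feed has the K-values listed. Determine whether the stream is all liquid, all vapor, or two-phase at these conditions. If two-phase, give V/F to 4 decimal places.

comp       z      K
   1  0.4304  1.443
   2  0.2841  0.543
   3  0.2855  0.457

all liquid

ΣzᵢKᵢ = 0.9058; Σzᵢ/Kᵢ = 1.4462.
Since ΣzᵢKᵢ < 1 the mixture is below its bubble point — single liquid phase.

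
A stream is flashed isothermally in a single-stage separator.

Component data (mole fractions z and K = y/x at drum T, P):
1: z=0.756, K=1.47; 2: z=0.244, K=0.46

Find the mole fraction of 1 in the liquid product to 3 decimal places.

Newton–Raphson from ψ = 0.31:
  ψ = 0.310: g = 0.1519, g' = -0.230 → ψ = 0.971
  ψ = 0.971: g = -0.0329, g' = -0.393 → ψ = 0.887
  ψ = 0.887: g = -0.0021, g' = -0.345 → ψ = 0.881
Converged at ψ = 0.881.
Compositions from xᵢ = zᵢ/(1+ψ(Kᵢ−1)), yᵢ = Kᵢxᵢ:
  1: x = 0.535, y = 0.786
  2: x = 0.465, y = 0.214

x_1 = 0.535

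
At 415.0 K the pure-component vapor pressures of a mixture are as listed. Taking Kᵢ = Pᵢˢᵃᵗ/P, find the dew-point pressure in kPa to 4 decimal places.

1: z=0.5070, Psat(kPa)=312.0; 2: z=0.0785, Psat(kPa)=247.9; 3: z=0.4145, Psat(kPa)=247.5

At the dew point ψ → 1, so Σzᵢ/Kᵢ = 1 with Kᵢ = Pᵢˢᵃᵗ/P ⇒ 1/P = Σzᵢ/Pᵢˢᵃᵗ.
1/P = 0.5070/312.0 + 0.0785/247.9 + 0.4145/247.5 = 0.0036164 ⇒ P = 276.5175 kPa

Pdew = 276.5175 kPa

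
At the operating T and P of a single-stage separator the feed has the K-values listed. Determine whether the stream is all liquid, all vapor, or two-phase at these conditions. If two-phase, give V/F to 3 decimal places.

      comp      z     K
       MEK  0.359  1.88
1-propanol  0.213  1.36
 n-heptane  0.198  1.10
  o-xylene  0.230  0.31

two-phase, V/F = 0.638

ΣzᵢKᵢ = 1.254; Σzᵢ/Kᵢ = 1.270.
Both exceed 1, so a two-phase solution exists.
Material balance + equilibrium reduce to Σ zᵢ(Kᵢ−1)/(1+ψ(Kᵢ−1)) = 0.
Iterate (Newton) starting at ψ = 0.45:
  ψ = 0.450: g = 0.0811, g' = -0.395 → ψ = 0.655
  ψ = 0.655: g = -0.0086, g' = -0.496 → ψ = 0.638
Converged at ψ = 0.638.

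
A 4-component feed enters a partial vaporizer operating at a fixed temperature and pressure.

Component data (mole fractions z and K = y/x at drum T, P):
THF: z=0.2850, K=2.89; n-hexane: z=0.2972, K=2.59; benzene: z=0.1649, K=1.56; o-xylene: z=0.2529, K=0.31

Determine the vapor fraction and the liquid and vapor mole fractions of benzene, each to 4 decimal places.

ψ = 0.8954, x_benzene = 0.1098, y_benzene = 0.1713

Material balance + equilibrium reduce to Σ zᵢ(Kᵢ−1)/(1+ψ(Kᵢ−1)) = 0.
g(0) = ΣzᵢKᵢ − 1 = 0.9290 and g(1) = 1 − Σzᵢ/Kᵢ = -0.1349, so a root lies in (0, 1).
Newton iteration, ψ⁰ = 0.61:
  ψ = 0.6100: g = 0.25758, g' = -0.8010 → ψ = 0.9316
  ψ = 0.9316: g = -0.04224, g' = -1.2215 → ψ = 0.8970
  ψ = 0.8970: g = -0.00183, g' = -1.1198 → ψ = 0.8954
Converged at ψ = 0.8954.
Compositions from xᵢ = zᵢ/(1+ψ(Kᵢ−1)), yᵢ = Kᵢxᵢ:
  THF: x = 0.1059, y = 0.3059
  n-hexane: x = 0.1226, y = 0.3176
  benzene: x = 0.1098, y = 0.1713
  o-xylene: x = 0.6617, y = 0.2051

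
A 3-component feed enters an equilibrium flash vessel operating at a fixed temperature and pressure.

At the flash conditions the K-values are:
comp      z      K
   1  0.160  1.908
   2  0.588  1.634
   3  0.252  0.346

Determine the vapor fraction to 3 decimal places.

Newton iteration, ψ⁰ = 0.69:
  ψ = 0.690: g = 0.0483, g' = -0.522 → ψ = 0.783
  ψ = 0.783: g = -0.0035, g' = -0.603 → ψ = 0.777
Converged at ψ = 0.777.

ψ = 0.777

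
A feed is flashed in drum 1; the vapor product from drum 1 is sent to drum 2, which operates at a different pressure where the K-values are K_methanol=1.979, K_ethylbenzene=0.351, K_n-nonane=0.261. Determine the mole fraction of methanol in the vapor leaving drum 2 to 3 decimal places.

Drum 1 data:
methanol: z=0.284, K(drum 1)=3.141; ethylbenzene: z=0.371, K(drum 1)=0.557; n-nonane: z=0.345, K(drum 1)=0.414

Drum 1:
Rachford–Rice: g(ψ₁) = Σ zᵢ(Kᵢ−1)/(1+ψ₁(Kᵢ−1)) = 0.
g(0) = ΣzᵢKᵢ − 1 = 0.242 and g(1) = 1 − Σzᵢ/Kᵢ = -0.590, so a root lies in (0, 1).
Newton–Raphson from ψ₁ = 0.53:
  ψ₁ = 0.530: g = -0.2232, g' = -0.659 → ψ₁ = 0.191
  ψ₁ = 0.191: g = 0.0240, g' = -0.892 → ψ₁ = 0.218
  ψ₁ = 0.218: g = 0.0006, g' = -0.850 → ψ₁ = 0.219
Converged at ψ₁ = 0.219.
Drum-1 compositions:
  methanol: x = 0.193, y = 0.607
  ethylbenzene: x = 0.411, y = 0.229
  n-nonane: x = 0.396, y = 0.164
Drum-2 feed = drum-1 vapor: z₂ = (0.6073, 0.2288, 0.1639).
Drum 2:
Let ψ₂ = V/F and solve Σ zᵢ(Kᵢ−1)/(1+ψ₂(Kᵢ−1)) = 0.
Check two-phase: ΣzᵢKᵢ = 1.325 > 1 and Σzᵢ/Kᵢ = 1.587 > 1, so g(0) = 0.325 > 0 and g(1) = -0.587 < 0.
Newton iteration, ψ₂⁰ = 0.39:
  ψ₂ = 0.390: g = 0.0613, g' = -0.654 → ψ₂ = 0.484
  ψ₂ = 0.484: g = -0.0014, g' = -0.690 → ψ₂ = 0.482
Converged at ψ₂ = 0.482.
  methanol: x = 0.413, y = 0.817
  ethylbenzene: x = 0.333, y = 0.117
  n-nonane: x = 0.254, y = 0.066

y_methanol (drum 2) = 0.817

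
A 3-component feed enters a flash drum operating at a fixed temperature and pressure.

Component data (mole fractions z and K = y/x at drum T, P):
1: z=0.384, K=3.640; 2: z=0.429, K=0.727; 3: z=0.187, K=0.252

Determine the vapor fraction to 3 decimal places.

Rachford–Rice: g(ψ) = Σ zᵢ(Kᵢ−1)/(1+ψ(Kᵢ−1)) = 0.
Check two-phase: ΣzᵢKᵢ = 1.757 > 1 and Σzᵢ/Kᵢ = 1.438 > 1, so g(0) = 0.757 > 0 and g(1) = -0.438 < 0.
Iterate (Newton) starting at ψ = 0.35:
  ψ = 0.350: g = 0.2079, g' = -0.954 → ψ = 0.568
  ψ = 0.568: g = 0.0238, g' = -0.789 → ψ = 0.598
Converged at ψ = 0.598.

ψ = 0.598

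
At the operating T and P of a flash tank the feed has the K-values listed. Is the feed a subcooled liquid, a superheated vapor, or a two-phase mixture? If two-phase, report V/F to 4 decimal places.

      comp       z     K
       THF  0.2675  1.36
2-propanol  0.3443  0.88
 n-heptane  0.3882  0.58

subcooled liquid

ΣzᵢKᵢ = 0.8919; Σzᵢ/Kᵢ = 1.2573.
Since ΣzᵢKᵢ < 1 the mixture is below its bubble point — single liquid phase.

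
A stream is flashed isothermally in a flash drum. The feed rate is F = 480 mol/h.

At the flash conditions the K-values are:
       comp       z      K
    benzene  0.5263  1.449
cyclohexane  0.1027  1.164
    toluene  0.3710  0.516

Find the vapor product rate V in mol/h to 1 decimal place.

V = 177.1 mol/h

Rachford–Rice: g(V/F) = Σ zᵢ(Kᵢ−1)/(1+V/F(Kᵢ−1)) = 0.
Feasibility: ΣzᵢKᵢ = 1.0736, Σzᵢ/Kᵢ = 1.1704 — both > 1, two phases present.
Newton–Raphson from V/F = 0.43:
  V/F = 0.4300: g = -0.01296, g' = -0.2155 → V/F = 0.3699
  V/F = 0.3699: g = -0.00019, g' = -0.2094 → V/F = 0.3690
Converged at V/F = 0.3690.
Then V = V/F·F = 0.3690·480 = 177.1 mol/h and L = F − V = 302.9 mol/h.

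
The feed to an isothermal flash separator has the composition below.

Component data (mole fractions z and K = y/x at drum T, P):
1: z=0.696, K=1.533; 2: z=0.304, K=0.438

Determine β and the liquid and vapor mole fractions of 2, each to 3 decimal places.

β = 0.668, x_2 = 0.487, y_2 = 0.213

Rachford–Rice: g(β) = Σ zᵢ(Kᵢ−1)/(1+β(Kᵢ−1)) = 0.
Check two-phase: ΣzᵢKᵢ = 1.200 > 1 and Σzᵢ/Kᵢ = 1.148 > 1, so g(0) = 0.200 > 0 and g(1) = -0.148 < 0.
Newton–Raphson from β = 0.5:
  β = 0.500: g = 0.0553, g' = -0.309 → β = 0.679
  β = 0.679: g = -0.0039, g' = -0.358 → β = 0.668
Converged at β = 0.668.
Compositions from xᵢ = zᵢ/(1+β(Kᵢ−1)), yᵢ = Kᵢxᵢ:
  1: x = 0.513, y = 0.787
  2: x = 0.487, y = 0.213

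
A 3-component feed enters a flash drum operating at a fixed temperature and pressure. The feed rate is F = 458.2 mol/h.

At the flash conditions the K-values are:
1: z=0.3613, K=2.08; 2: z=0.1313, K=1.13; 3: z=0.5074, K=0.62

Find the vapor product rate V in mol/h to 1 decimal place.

Material balance + equilibrium reduce to Σ zᵢ(Kᵢ−1)/(1+V/F(Kᵢ−1)) = 0.
g(0) = ΣzᵢKᵢ − 1 = 0.2145 and g(1) = 1 − Σzᵢ/Kᵢ = -0.1083, so a root lies in (0, 1).
Newton–Raphson from V/F = 0.5:
  V/F = 0.5000: g = 0.03137, g' = -0.2913 → V/F = 0.6077
  V/F = 0.6077: g = 0.00071, g' = -0.2794 → V/F = 0.6102
Converged at V/F = 0.6102.
Then V = V/F·F = 0.6102·458.2 = 279.6 mol/h and L = F − V = 178.6 mol/h.

V = 279.6 mol/h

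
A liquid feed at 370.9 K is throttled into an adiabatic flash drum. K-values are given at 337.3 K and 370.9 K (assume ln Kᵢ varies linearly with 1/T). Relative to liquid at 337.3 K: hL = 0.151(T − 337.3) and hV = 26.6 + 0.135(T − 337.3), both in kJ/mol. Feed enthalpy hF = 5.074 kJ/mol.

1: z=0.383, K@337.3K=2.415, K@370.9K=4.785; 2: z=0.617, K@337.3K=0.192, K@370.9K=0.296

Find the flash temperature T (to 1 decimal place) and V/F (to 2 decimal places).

T = 344.6 K, V/F = 0.15

Adiabatic flash: solve Rachford–Rice at each trial T, then check hF = ψ·hV(T) + (1−ψ)·hL(T).
  T = 337.3 K: K = (2.415, 0.192), RR gives ψ = 0.038, H_out = 1.010 kJ/mol
  T = 370.9 K: K = (4.785, 0.296), RR gives ψ = 0.381, H_out = 15.004 kJ/mol
  T = 354.1 K: K = (3.455, 0.241), RR gives ψ = 0.253, H_out = 9.204 kJ/mol
  T = 345.7 K: K = (2.901, 0.216), RR gives ψ = 0.164, H_out = 5.602 kJ/mol
  T = 341.5 K: K = (2.650, 0.204), RR gives ψ = 0.107, H_out = 3.472 kJ/mol
  T = 343.6 K: K = (2.773, 0.210), RR gives ψ = 0.137, H_out = 4.572 kJ/mol
Linear interpolation between T = 343.6 (H_out = 4.572) and T = 345.7 (H_out = 5.602) on hF = 5.074 gives T ≈ 344.6 K, at which ψ = 0.15.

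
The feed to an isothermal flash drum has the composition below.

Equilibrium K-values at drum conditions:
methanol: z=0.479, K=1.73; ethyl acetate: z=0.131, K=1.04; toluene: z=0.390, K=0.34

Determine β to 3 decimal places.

β = 0.233

Material balance + equilibrium reduce to Σ zᵢ(Kᵢ−1)/(1+β(Kᵢ−1)) = 0.
g(0) = ΣzᵢKᵢ − 1 = 0.098 and g(1) = 1 − Σzᵢ/Kᵢ = -0.550, so a root lies in (0, 1).
Newton iteration, β⁰ = 0.5:
  β = 0.500: g = -0.1229, g' = -0.516 → β = 0.262
  β = 0.262: g = -0.0124, g' = -0.428 → β = 0.233
Converged at β = 0.233.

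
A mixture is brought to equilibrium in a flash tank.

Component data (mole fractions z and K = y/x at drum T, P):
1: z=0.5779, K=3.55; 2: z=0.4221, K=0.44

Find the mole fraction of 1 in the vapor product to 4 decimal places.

Let ψ = V/F and solve Σ zᵢ(Kᵢ−1)/(1+ψ(Kᵢ−1)) = 0.
g(0) = ΣzᵢKᵢ − 1 = 1.2373 and g(1) = 1 − Σzᵢ/Kᵢ = -0.1221, so a root lies in (0, 1).
Binary case is linear: z₁(K₁−1)(1+ψ(K₂−1)) + z₂(K₂−1)(1+ψ(K₁−1)) = 0
⇒ ψ = [z₁(K₁−1)+z₂(K₂−1)] / [−(K₁−1)(K₂−1)] = 1.23727/1.42800 = 0.8664
Compositions from xᵢ = zᵢ/(1+ψ(Kᵢ−1)), yᵢ = Kᵢxᵢ:
  1: x = 0.1801, y = 0.6392
  2: x = 0.8199, y = 0.3608

y_1 = 0.6392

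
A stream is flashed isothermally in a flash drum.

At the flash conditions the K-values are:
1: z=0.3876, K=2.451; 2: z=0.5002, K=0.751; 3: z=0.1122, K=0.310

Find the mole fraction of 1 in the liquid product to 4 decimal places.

Let ψ = V/F and solve Σ zᵢ(Kᵢ−1)/(1+ψ(Kᵢ−1)) = 0.
Check two-phase: ΣzᵢKᵢ = 1.3604 > 1 and Σzᵢ/Kᵢ = 1.1861 > 1, so g(0) = 0.3604 > 0 and g(1) = -0.1861 < 0.
Newton–Raphson from ψ = 0.64:
  ψ = 0.6400: g = 0.00481, g' = -0.4346 → ψ = 0.6511
  ψ = 0.6511: g = -0.00001, g' = -0.4361 → ψ = 0.6510
Converged at ψ = 0.6510.
Compositions from xᵢ = zᵢ/(1+ψ(Kᵢ−1)), yᵢ = Kᵢxᵢ:
  1: x = 0.1993, y = 0.4885
  2: x = 0.5970, y = 0.4483
  3: x = 0.2037, y = 0.0632

x_1 = 0.1993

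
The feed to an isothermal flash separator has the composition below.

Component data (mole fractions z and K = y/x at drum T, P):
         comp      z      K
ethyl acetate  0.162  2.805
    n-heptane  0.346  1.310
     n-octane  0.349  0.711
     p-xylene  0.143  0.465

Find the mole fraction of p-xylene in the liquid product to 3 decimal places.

Rachford–Rice: g(ψ) = Σ zᵢ(Kᵢ−1)/(1+ψ(Kᵢ−1)) = 0.
g(0) = ΣzᵢKᵢ − 1 = 0.222 and g(1) = 1 − Σzᵢ/Kᵢ = -0.120, so a root lies in (0, 1).
Newton iteration, ψ⁰ = 0.5:
  ψ = 0.500: g = 0.0242, g' = -0.287 → ψ = 0.584
  ψ = 0.584: g = 0.0004, g' = -0.278 → ψ = 0.586
Converged at ψ = 0.586.
Compositions from xᵢ = zᵢ/(1+ψ(Kᵢ−1)), yᵢ = Kᵢxᵢ:
  ethyl acetate: x = 0.079, y = 0.221
  n-heptane: x = 0.293, y = 0.384
  n-octane: x = 0.420, y = 0.299
  p-xylene: x = 0.208, y = 0.097

x_p-xylene = 0.208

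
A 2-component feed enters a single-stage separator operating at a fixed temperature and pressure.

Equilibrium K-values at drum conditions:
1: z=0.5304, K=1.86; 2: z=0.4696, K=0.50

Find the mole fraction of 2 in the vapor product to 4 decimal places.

Newton–Raphson from V/F = 0.5:
  V/F = 0.5000: g = 0.00592, g' = -0.4005 → V/F = 0.5148
Converged at V/F = 0.5148.
Compositions from xᵢ = zᵢ/(1+V/F(Kᵢ−1)), yᵢ = Kᵢxᵢ:
  1: x = 0.3676, y = 0.6838
  2: x = 0.6324, y = 0.3162

y_2 = 0.3162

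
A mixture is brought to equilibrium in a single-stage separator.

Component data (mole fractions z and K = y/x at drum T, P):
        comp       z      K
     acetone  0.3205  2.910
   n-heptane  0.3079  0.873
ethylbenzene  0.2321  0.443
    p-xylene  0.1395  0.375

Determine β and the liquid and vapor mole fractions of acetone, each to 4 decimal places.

β = 0.4395, x_acetone = 0.1742, y_acetone = 0.5070

Let β = V/F and solve Σ zᵢ(Kᵢ−1)/(1+β(Kᵢ−1)) = 0.
Check two-phase: ΣzᵢKᵢ = 1.3566 > 1 and Σzᵢ/Kᵢ = 1.3588 > 1, so g(0) = 0.3566 > 0 and g(1) = -0.3588 < 0.
Iterate (Newton) starting at β = 0.5:
  β = 0.5000: g = -0.03463, g' = -0.5652 → β = 0.4387
  β = 0.4387: g = 0.00044, g' = -0.5812 → β = 0.4395
Converged at β = 0.4395.
Compositions from xᵢ = zᵢ/(1+β(Kᵢ−1)), yᵢ = Kᵢxᵢ:
  acetone: x = 0.1742, y = 0.5070
  n-heptane: x = 0.3261, y = 0.2847
  ethylbenzene: x = 0.3073, y = 0.1361
  p-xylene: x = 0.1923, y = 0.0721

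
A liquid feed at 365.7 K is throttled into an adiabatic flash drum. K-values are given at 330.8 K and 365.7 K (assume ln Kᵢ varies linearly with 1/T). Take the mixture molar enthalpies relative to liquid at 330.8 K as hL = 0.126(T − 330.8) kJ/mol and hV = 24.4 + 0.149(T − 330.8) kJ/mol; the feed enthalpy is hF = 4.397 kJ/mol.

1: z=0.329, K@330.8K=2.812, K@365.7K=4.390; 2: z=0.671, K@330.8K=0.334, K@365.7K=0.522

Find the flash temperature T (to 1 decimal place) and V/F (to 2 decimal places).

Adiabatic flash: solve Rachford–Rice at each trial T, then check hF = ψ·hV(T) + (1−ψ)·hL(T).
  T = 330.8 K: K = (2.812, 0.334), RR gives ψ = 0.124, H_out = 3.018 kJ/mol
  T = 365.7 K: K = (4.390, 0.522), RR gives ψ = 0.490, H_out = 16.756 kJ/mol
  T = 348.2 K: K = (3.551, 0.422), RR gives ψ = 0.306, H_out = 9.784 kJ/mol
  T = 339.5 K: K = (3.169, 0.377), RR gives ψ = 0.218, H_out = 6.469 kJ/mol
  T = 335.1 K: K = (2.986, 0.355), RR gives ψ = 0.172, H_out = 4.753 kJ/mol
  T = 333.0 K: K = (2.900, 0.344), RR gives ψ = 0.149, H_out = 3.914 kJ/mol
Linear interpolation between T = 333.0 (H_out = 3.914) and T = 335.1 (H_out = 4.753) on hF = 4.397 gives T ≈ 334.2 K, at which ψ = 0.16.

T = 334.2 K, V/F = 0.16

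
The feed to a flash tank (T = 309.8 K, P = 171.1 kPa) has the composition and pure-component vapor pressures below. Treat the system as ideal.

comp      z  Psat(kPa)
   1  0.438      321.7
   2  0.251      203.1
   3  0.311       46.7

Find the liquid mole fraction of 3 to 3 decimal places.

x_3 = 0.447

Raoult's law: Kᵢ = Pᵢˢᵃᵗ/P = Pᵢˢᵃᵗ/171.1.
  K_1 = 321.7/171.1 = 1.88019, K_2 = 203.1/171.1 = 1.18703, K_3 = 46.7/171.1 = 0.27294
Rachford–Rice: g(β) = Σ zᵢ(Kᵢ−1)/(1+β(Kᵢ−1)) = 0.
Feasibility: ΣzᵢKᵢ = 1.206, Σzᵢ/Kᵢ = 1.584 — both > 1, two phases present.
Newton–Raphson from β = 0.5:
  β = 0.500: g = -0.0446, g' = -0.577 → β = 0.423
  β = 0.423: g = -0.0019, g' = -0.530 → β = 0.419
Converged at β = 0.419.
Compositions from xᵢ = zᵢ/(1+β(Kᵢ−1)), yᵢ = Kᵢxᵢ:
  1: x = 0.320, y = 0.602
  2: x = 0.233, y = 0.276
  3: x = 0.447, y = 0.122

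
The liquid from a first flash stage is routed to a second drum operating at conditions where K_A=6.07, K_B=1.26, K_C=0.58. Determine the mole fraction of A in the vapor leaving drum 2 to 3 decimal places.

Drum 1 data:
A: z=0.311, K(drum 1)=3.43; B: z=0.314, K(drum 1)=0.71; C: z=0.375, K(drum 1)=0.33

Drum 1:
Let ψ₁ = V/F and solve Σ zᵢ(Kᵢ−1)/(1+ψ₁(Kᵢ−1)) = 0.
Feasibility: ΣzᵢKᵢ = 1.413, Σzᵢ/Kᵢ = 1.669 — both > 1, two phases present.
Newton–Raphson from ψ₁ = 0.64:
  ψ₁ = 0.640: g = -0.2559, g' = -0.837 → ψ₁ = 0.334
  ψ₁ = 0.334: g = -0.0076, g' = -0.871 → ψ₁ = 0.326
Converged at ψ₁ = 0.326.
Drum-1 compositions:
  A: x = 0.174, y = 0.596
  B: x = 0.347, y = 0.246
  C: x = 0.480, y = 0.158
Drum-2 feed = drum-1 liquid: z₂ = (0.1736, 0.3467, 0.4796).
Drum 2:
Let ψ₂ = V/F and solve Σ zᵢ(Kᵢ−1)/(1+ψ₂(Kᵢ−1)) = 0.
g(0) = ΣzᵢKᵢ − 1 = 0.769 and g(1) = 1 − Σzᵢ/Kᵢ = -0.131, so a root lies in (0, 1).
Iterate (Newton) starting at ψ₂ = 0.31:
  ψ₂ = 0.310: g = 0.1941, g' = -0.807 → ψ₂ = 0.551
  ψ₂ = 0.551: g = 0.0490, g' = -0.472 → ψ₂ = 0.654
  ψ₂ = 0.654: g = 0.0031, g' = -0.417 → ψ₂ = 0.662
Converged at ψ₂ = 0.662.
  A: x = 0.040, y = 0.242
  B: x = 0.296, y = 0.373
  C: x = 0.664, y = 0.385

y_A (drum 2) = 0.242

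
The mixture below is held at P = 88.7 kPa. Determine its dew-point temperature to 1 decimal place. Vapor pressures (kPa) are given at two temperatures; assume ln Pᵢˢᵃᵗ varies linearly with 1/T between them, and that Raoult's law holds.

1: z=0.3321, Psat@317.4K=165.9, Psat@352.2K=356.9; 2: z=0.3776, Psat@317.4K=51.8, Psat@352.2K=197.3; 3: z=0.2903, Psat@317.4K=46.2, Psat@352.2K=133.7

T = 326.5 K

Dew-point temperature: Σzᵢ·P/Pᵢˢᵃᵗ(T) = 1. Interpolate ln Pᵢˢᵃᵗ = aᵢ + bᵢ/T.
  T = 317.4 K: ΣzᵢP/Pᵢˢᵃᵗ = 1.3815
  T = 352.2 K: ΣzᵢP/Pᵢˢᵃᵗ = 0.4449
  T = 334.8 K: ΣzᵢP/Pᵢˢᵃᵗ = 0.7574
  T = 326.1 K: ΣzᵢP/Pᵢˢᵃᵗ = 1.0133
  T = 330.5 K: ΣzᵢP/Pᵢˢᵃᵗ = 0.8726
  T = 328.3 K: ΣzᵢP/Pᵢˢᵃᵗ = 0.9398
Interpolating between 326.1 K and 328.3 K gives T ≈ 326.5 K.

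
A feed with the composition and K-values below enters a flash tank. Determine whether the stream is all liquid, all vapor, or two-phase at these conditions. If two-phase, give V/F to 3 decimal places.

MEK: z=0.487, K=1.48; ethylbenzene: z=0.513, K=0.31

all liquid

ΣzᵢKᵢ = 0.880; Σzᵢ/Kᵢ = 1.984.
Since ΣzᵢKᵢ < 1 the mixture is below its bubble point — single liquid phase.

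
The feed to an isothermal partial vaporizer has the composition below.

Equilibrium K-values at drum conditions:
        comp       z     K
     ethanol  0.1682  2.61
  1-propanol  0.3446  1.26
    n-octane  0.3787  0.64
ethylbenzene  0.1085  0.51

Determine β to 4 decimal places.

β = 0.4730

Let β = V/F and solve Σ zᵢ(Kᵢ−1)/(1+β(Kᵢ−1)) = 0.
g(0) = ΣzᵢKᵢ − 1 = 0.1709 and g(1) = 1 − Σzᵢ/Kᵢ = -0.1424, so a root lies in (0, 1).
Newton–Raphson from β = 0.68:
  β = 0.6800: g = -0.05485, g' = -0.2608 → β = 0.4697
  β = 0.4697: g = 0.00090, g' = -0.2749 → β = 0.4730
Converged at β = 0.4730.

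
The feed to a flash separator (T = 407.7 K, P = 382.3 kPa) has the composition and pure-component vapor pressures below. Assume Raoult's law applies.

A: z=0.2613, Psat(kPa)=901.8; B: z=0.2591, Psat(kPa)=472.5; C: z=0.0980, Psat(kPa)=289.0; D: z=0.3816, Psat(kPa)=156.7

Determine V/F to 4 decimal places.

Raoult's law: Kᵢ = Pᵢˢᵃᵗ/P = Pᵢˢᵃᵗ/382.3.
  K_A = 901.8/382.3 = 2.358880, K_B = 472.5/382.3 = 1.235940, K_C = 289.0/382.3 = 0.755951, K_D = 156.7/382.3 = 0.409888
Rachford–Rice: g(V/F) = Σ zᵢ(Kᵢ−1)/(1+V/F(Kᵢ−1)) = 0.
Check two-phase: ΣzᵢKᵢ = 1.1671 > 1 and Σzᵢ/Kᵢ = 1.3810 > 1, so g(0) = 0.1671 > 0 and g(1) = -0.3810 < 0.
Newton–Raphson from V/F = 0.58:
  V/F = 0.5800: g = -0.11788, g' = -0.4772 → V/F = 0.3329
  V/F = 0.3329: g = -0.00513, g' = -0.4539 → V/F = 0.3216
  V/F = 0.3216: g = 0.00001, g' = -0.4554 → V/F = 0.3217
Converged at V/F = 0.3217.

V/F = 0.3217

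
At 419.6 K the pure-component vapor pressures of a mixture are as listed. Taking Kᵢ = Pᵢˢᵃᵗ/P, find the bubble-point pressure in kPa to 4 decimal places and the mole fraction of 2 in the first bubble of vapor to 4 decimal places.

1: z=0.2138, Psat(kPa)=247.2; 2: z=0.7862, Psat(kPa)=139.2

Pbub = 162.2904 kPa, y_2 = 0.6743

At the bubble point ψ → 0, so ΣzᵢKᵢ = 1 with Kᵢ = Pᵢˢᵃᵗ/P ⇒ P = ΣzᵢPᵢˢᵃᵗ.
P = 0.2138·247.2 + 0.7862·139.2 = 162.2904 kPa
yᵢ = zᵢPᵢˢᵃᵗ/P ⇒ y_2 = 0.7862·139.2/162.2904 = 0.6743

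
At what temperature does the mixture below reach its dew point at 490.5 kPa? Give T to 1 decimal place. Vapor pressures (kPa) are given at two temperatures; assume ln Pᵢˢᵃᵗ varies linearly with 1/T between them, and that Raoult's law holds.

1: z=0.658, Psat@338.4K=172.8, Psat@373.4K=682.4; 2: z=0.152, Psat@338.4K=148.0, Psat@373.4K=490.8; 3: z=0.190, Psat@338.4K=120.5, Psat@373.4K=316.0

Dew-point temperature: Σzᵢ·P/Pᵢˢᵃᵗ(T) = 1. Interpolate ln Pᵢˢᵃᵗ = aᵢ + bᵢ/T.
  T = 338.4 K: ΣzᵢP/Pᵢˢᵃᵗ = 3.1449
  T = 373.4 K: ΣzᵢP/Pᵢˢᵃᵗ = 0.9198
  T = 355.9 K: ΣzᵢP/Pᵢˢᵃᵗ = 1.6437
  T = 364.6 K: ΣzᵢP/Pᵢˢᵃᵗ = 1.2219
  T = 369.0 K: ΣzᵢP/Pᵢˢᵃᵗ = 1.0581
  T = 371.2 K: ΣzᵢP/Pᵢˢᵃᵗ = 0.9861
Interpolating between 369.0 K and 371.2 K gives T ≈ 370.8 K.

T = 370.8 K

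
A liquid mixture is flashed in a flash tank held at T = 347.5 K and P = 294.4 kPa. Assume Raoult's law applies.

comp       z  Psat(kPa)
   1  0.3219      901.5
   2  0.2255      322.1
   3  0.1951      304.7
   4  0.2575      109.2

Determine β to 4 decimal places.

β = 0.7157

Raoult's law: Kᵢ = Pᵢˢᵃᵗ/P = Pᵢˢᵃᵗ/294.4.
  K_1 = 901.5/294.4 = 3.062160, K_2 = 322.1/294.4 = 1.094090, K_3 = 304.7/294.4 = 1.034986, K_4 = 109.2/294.4 = 0.370924
Let β = V/F and solve Σ zᵢ(Kᵢ−1)/(1+β(Kᵢ−1)) = 0.
Feasibility: ΣzᵢKᵢ = 1.5299, Σzᵢ/Kᵢ = 1.1939 — both > 1, two phases present.
Iterate (Newton) starting at β = 0.5:
  β = 0.5000: g = 0.11748, g' = -0.5508 → β = 0.7133
  β = 0.7133: g = 0.00135, g' = -0.5615 → β = 0.7157
Converged at β = 0.7157.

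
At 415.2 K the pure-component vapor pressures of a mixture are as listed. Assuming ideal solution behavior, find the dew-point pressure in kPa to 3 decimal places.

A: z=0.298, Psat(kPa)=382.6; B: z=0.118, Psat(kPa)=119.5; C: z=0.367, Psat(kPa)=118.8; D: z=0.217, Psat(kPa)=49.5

Pdew = 108.232 kPa

At the dew point ψ → 1, so Σzᵢ/Kᵢ = 1 with Kᵢ = Pᵢˢᵃᵗ/P ⇒ 1/P = Σzᵢ/Pᵢˢᵃᵗ.
1/P = 0.298/382.6 + 0.118/119.5 + 0.367/118.8 + 0.217/49.5 = 0.009239 ⇒ P = 108.232 kPa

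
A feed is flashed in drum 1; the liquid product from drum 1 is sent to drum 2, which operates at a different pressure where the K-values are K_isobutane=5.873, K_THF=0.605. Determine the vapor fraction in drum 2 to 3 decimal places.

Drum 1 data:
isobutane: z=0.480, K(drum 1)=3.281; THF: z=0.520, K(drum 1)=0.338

V/F (drum 2) = 0.410

Drum 1:
Material balance + equilibrium reduce to Σ zᵢ(Kᵢ−1)/(1+ψ₁(Kᵢ−1)) = 0.
g(0) = ΣzᵢKᵢ − 1 = 0.751 and g(1) = 1 − Σzᵢ/Kᵢ = -0.685, so a root lies in (0, 1).
Binary case is linear: z₁(K₁−1)(1+ψ₁(K₂−1)) + z₂(K₂−1)(1+ψ₁(K₁−1)) = 0
⇒ ψ₁ = [z₁(K₁−1)+z₂(K₂−1)] / [−(K₁−1)(K₂−1)] = 0.7506/1.5100 = 0.497
Drum-1 compositions:
  isobutane: x = 0.225, y = 0.738
  THF: x = 0.775, y = 0.262
Drum-2 feed = drum-1 liquid: z₂ = (0.2249, 0.7751).
Drum 2:
Let ψ₂ = V/F and solve Σ zᵢ(Kᵢ−1)/(1+ψ₂(Kᵢ−1)) = 0.
Check two-phase: ΣzᵢKᵢ = 1.790 > 1 and Σzᵢ/Kᵢ = 1.319 > 1, so g(0) = 0.790 > 0 and g(1) = -0.319 < 0.
Binary case is linear: z₁(K₁−1)(1+ψ₂(K₂−1)) + z₂(K₂−1)(1+ψ₂(K₁−1)) = 0
⇒ ψ₂ = [z₁(K₁−1)+z₂(K₂−1)] / [−(K₁−1)(K₂−1)] = 0.7900/1.9248 = 0.410
  isobutane: x = 0.075, y = 0.440
  THF: x = 0.925, y = 0.560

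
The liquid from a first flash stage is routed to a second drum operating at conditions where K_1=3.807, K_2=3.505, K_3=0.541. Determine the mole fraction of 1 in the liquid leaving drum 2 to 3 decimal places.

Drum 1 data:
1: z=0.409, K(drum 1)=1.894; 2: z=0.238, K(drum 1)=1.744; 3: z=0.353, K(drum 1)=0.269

x_1 (drum 2) = 0.088

Drum 1:
Material balance + equilibrium reduce to Σ zᵢ(Kᵢ−1)/(1+ψ₁(Kᵢ−1)) = 0.
g(0) = ΣzᵢKᵢ − 1 = 0.285 and g(1) = 1 − Σzᵢ/Kᵢ = -0.665, so a root lies in (0, 1).
Iterate (Newton) starting at ψ₁ = 0.5:
  ψ₁ = 0.500: g = -0.0249, g' = -0.695 → ψ₁ = 0.464
  ψ₁ = 0.464: g = -0.0005, g' = -0.668 → ψ₁ = 0.463
Converged at ψ₁ = 0.463.
Drum-1 compositions:
  1: x = 0.289, y = 0.548
  2: x = 0.177, y = 0.309
  3: x = 0.534, y = 0.144
Drum-2 feed = drum-1 liquid: z₂ = (0.2892, 0.1770, 0.5338).
Drum 2:
Rachford–Rice: g(ψ₂) = Σ zᵢ(Kᵢ−1)/(1+ψ₂(Kᵢ−1)) = 0.
Feasibility: ΣzᵢKᵢ = 2.010, Σzᵢ/Kᵢ = 1.113 — both > 1, two phases present.
Newton–Raphson from ψ₂ = 0.5:
  ψ₂ = 0.500: g = 0.2166, g' = -0.803 → ψ₂ = 0.770
  ψ₂ = 0.770: g = 0.0293, g' = -0.627 → ψ₂ = 0.817
Converged at ψ₂ = 0.817.
  1: x = 0.088, y = 0.334
  2: x = 0.058, y = 0.204
  3: x = 0.854, y = 0.462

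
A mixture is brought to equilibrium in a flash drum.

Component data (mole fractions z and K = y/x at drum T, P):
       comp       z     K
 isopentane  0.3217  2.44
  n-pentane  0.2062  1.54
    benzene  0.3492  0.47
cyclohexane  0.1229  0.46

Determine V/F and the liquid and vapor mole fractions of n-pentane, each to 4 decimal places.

V/F = 0.5280, x_n-pentane = 0.1605, y_n-pentane = 0.2471

Rachford–Rice: g(V/F) = Σ zᵢ(Kᵢ−1)/(1+V/F(Kᵢ−1)) = 0.
Feasibility: ΣzᵢKᵢ = 1.3232, Σzᵢ/Kᵢ = 1.2759 — both > 1, two phases present.
Newton–Raphson from V/F = 0.5:
  V/F = 0.5000: g = 0.01429, g' = -0.5116 → V/F = 0.5279
  V/F = 0.5279: g = 0.00001, g' = -0.5109 → V/F = 0.5280
Converged at V/F = 0.5280.
Compositions from xᵢ = zᵢ/(1+V/F(Kᵢ−1)), yᵢ = Kᵢxᵢ:
  isopentane: x = 0.1828, y = 0.4459
  n-pentane: x = 0.1605, y = 0.2471
  benzene: x = 0.4849, y = 0.2279
  cyclohexane: x = 0.1719, y = 0.0791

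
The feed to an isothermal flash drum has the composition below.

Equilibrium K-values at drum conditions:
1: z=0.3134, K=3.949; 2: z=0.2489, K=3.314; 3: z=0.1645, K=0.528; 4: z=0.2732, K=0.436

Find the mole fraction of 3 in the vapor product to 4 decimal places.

Rachford–Rice: g(V/F) = Σ zᵢ(Kᵢ−1)/(1+V/F(Kᵢ−1)) = 0.
Check two-phase: ΣzᵢKᵢ = 2.2684 > 1 and Σzᵢ/Kᵢ = 1.0926 > 1, so g(0) = 1.2684 > 0 and g(1) = -0.0926 < 0.
Newton–Raphson from V/F = 0.34:
  V/F = 0.3400: g = 0.50071, g' = -1.2821 → V/F = 0.7306
  V/F = 0.7306: g = 0.12649, g' = -0.7948 → V/F = 0.8897
  V/F = 0.8897: g = 0.00021, g' = -0.8090 → V/F = 0.8900
Converged at V/F = 0.8900.
Compositions from xᵢ = zᵢ/(1+V/F(Kᵢ−1)), yᵢ = Kᵢxᵢ:
  1: x = 0.0865, y = 0.3415
  2: x = 0.0814, y = 0.2696
  3: x = 0.2837, y = 0.1498
  4: x = 0.5485, y = 0.2392

y_3 = 0.1498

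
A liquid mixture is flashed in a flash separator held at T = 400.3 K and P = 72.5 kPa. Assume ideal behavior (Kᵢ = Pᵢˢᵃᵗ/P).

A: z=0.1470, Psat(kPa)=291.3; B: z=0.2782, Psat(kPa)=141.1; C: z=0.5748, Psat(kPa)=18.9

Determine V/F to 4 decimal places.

V/F = 0.1994

Raoult's law: Kᵢ = Pᵢˢᵃᵗ/P = Pᵢˢᵃᵗ/72.5.
  K_A = 291.3/72.5 = 4.017931, K_B = 141.1/72.5 = 1.946207, K_C = 18.9/72.5 = 0.260690
Rachford–Rice: g(V/F) = Σ zᵢ(Kᵢ−1)/(1+V/F(Kᵢ−1)) = 0.
Feasibility: ΣzᵢKᵢ = 1.2819, Σzᵢ/Kᵢ = 2.3845 — both > 1, two phases present.
Newton iteration, V/F⁰ = 0.5:
  V/F = 0.5000: g = -0.31865, g' = -1.1182 → V/F = 0.2150
  V/F = 0.2150: g = -0.01751, g' = -1.1086 → V/F = 0.1992
  V/F = 0.1992: g = 0.00017, g' = -1.1306 → V/F = 0.1994
Converged at V/F = 0.1994.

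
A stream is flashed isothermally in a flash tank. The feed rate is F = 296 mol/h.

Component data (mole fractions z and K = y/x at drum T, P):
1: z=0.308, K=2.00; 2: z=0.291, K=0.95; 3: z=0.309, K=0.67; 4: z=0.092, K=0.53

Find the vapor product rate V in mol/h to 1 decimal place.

Newton iteration, ψ⁰ = 0.5:
  ψ = 0.500: g = 0.0118, g' = -0.221 → ψ = 0.553
  ψ = 0.553: g = 0.0001, g' = -0.216 → ψ = 0.554
Converged at ψ = 0.554.
Then V = ψ·F = 0.5539·296 = 164.0 mol/h and L = F − V = 132.0 mol/h.

V = 164.0 mol/h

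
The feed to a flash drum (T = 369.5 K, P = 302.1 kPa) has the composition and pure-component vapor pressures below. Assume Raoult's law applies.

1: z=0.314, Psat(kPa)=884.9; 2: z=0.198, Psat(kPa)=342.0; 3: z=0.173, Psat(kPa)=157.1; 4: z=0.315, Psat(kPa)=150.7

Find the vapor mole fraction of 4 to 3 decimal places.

y_4 = 0.213

Raoult's law: Kᵢ = Pᵢˢᵃᵗ/P = Pᵢˢᵃᵗ/302.1.
  K_1 = 884.9/302.1 = 2.92916, K_2 = 342.0/302.1 = 1.13208, K_3 = 157.1/302.1 = 0.52003, K_4 = 150.7/302.1 = 0.49884
Material balance + equilibrium reduce to Σ zᵢ(Kᵢ−1)/(1+V/F(Kᵢ−1)) = 0.
Check two-phase: ΣzᵢKᵢ = 1.391 > 1 and Σzᵢ/Kᵢ = 1.246 > 1, so g(0) = 0.391 > 0 and g(1) = -0.246 < 0.
Iterate (Newton) starting at V/F = 0.5:
  V/F = 0.500: g = 0.0130, g' = -0.516 → V/F = 0.525
Converged at V/F = 0.525.
Compositions from xᵢ = zᵢ/(1+V/F(Kᵢ−1)), yᵢ = Kᵢxᵢ:
  1: x = 0.156, y = 0.457
  2: x = 0.185, y = 0.210
  3: x = 0.231, y = 0.120
  4: x = 0.428, y = 0.213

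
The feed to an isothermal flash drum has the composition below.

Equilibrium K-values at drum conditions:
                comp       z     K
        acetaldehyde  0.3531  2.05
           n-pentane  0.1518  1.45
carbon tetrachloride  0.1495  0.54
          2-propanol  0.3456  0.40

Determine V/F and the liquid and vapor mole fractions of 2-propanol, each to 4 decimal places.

Material balance + equilibrium reduce to Σ zᵢ(Kᵢ−1)/(1+V/F(Kᵢ−1)) = 0.
g(0) = ΣzᵢKᵢ − 1 = 0.1629 and g(1) = 1 − Σzᵢ/Kᵢ = -0.4178, so a root lies in (0, 1).
Newton–Raphson from V/F = 0.5:
  V/F = 0.5000: g = -0.08666, g' = -0.4951 → V/F = 0.3250
  V/F = 0.3250: g = -0.00242, g' = -0.4755 → V/F = 0.3199
Converged at V/F = 0.3199.
Compositions from xᵢ = zᵢ/(1+V/F(Kᵢ−1)), yᵢ = Kᵢxᵢ:
  acetaldehyde: x = 0.2643, y = 0.5419
  n-pentane: x = 0.1327, y = 0.1924
  carbon tetrachloride: x = 0.1753, y = 0.0947
  2-propanol: x = 0.4277, y = 0.1711

V/F = 0.3199, x_2-propanol = 0.4277, y_2-propanol = 0.1711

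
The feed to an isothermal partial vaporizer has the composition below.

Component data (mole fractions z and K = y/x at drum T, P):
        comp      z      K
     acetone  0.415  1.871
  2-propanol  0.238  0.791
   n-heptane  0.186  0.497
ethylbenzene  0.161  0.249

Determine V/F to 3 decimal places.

Material balance + equilibrium reduce to Σ zᵢ(Kᵢ−1)/(1+V/F(Kᵢ−1)) = 0.
Feasibility: ΣzᵢKᵢ = 1.097, Σzᵢ/Kᵢ = 1.544 — both > 1, two phases present.
Newton–Raphson from V/F = 0.5:
  V/F = 0.500: g = -0.1223, g' = -0.483 → V/F = 0.246
  V/F = 0.246: g = -0.0100, g' = -0.423 → V/F = 0.223
Converged at V/F = 0.223.

V/F = 0.223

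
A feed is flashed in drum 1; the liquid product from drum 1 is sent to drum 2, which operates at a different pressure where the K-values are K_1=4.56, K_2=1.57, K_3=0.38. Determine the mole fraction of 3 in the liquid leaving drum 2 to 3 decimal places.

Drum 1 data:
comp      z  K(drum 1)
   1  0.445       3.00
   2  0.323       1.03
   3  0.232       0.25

x_3 (drum 2) = 0.668

Drum 1:
Material balance + equilibrium reduce to Σ zᵢ(Kᵢ−1)/(1+ψ₁(Kᵢ−1)) = 0.
Feasibility: ΣzᵢKᵢ = 1.726, Σzᵢ/Kᵢ = 1.390 — both > 1, two phases present.
Newton iteration, ψ₁⁰ = 0.5:
  ψ₁ = 0.500: g = 0.1761, g' = -0.779 → ψ₁ = 0.726
  ψ₁ = 0.726: g = -0.0096, g' = -0.925 → ψ₁ = 0.716
Converged at ψ₁ = 0.716.
Drum-1 compositions:
  1: x = 0.183, y = 0.549
  2: x = 0.316, y = 0.326
  3: x = 0.501, y = 0.125
Drum-2 feed = drum-1 liquid: z₂ = (0.1830, 0.3162, 0.5008).
Drum 2:
Rachford–Rice: g(ψ₂) = Σ zᵢ(Kᵢ−1)/(1+ψ₂(Kᵢ−1)) = 0.
Feasibility: ΣzᵢKᵢ = 1.521, Σzᵢ/Kᵢ = 1.559 — both > 1, two phases present.
Iterate (Newton) starting at ψ₂ = 0.69:
  ψ₂ = 0.690: g = -0.2247, g' = -0.835 → ψ₂ = 0.421
  ψ₂ = 0.421: g = -0.0139, g' = -0.791 → ψ₂ = 0.403
Converged at ψ₂ = 0.403.
  1: x = 0.075, y = 0.343
  2: x = 0.257, y = 0.404
  3: x = 0.668, y = 0.254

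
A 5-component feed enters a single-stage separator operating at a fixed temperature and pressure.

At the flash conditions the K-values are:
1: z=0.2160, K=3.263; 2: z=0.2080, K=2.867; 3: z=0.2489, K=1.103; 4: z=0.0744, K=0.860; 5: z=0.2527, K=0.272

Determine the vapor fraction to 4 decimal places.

Newton–Raphson from ψ = 0.5:
  ψ = 0.5000: g = 0.15410, g' = -0.7726 → ψ = 0.6995
  ψ = 0.6995: g = -0.00481, g' = -0.8623 → ψ = 0.6939
Converged at ψ = 0.6939.

ψ = 0.6939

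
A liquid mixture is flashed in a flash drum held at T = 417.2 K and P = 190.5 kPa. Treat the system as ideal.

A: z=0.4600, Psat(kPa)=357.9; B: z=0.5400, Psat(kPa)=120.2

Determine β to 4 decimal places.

Raoult's law: Kᵢ = Pᵢˢᵃᵗ/P = Pᵢˢᵃᵗ/190.5.
  K_A = 357.9/190.5 = 1.878740, K_B = 120.2/190.5 = 0.630971
Binary case is linear: z₁(K₁−1)(1+β(K₂−1)) + z₂(K₂−1)(1+β(K₁−1)) = 0
⇒ β = [z₁(K₁−1)+z₂(K₂−1)] / [−(K₁−1)(K₂−1)] = 0.20494/0.32428 = 0.6320

β = 0.6320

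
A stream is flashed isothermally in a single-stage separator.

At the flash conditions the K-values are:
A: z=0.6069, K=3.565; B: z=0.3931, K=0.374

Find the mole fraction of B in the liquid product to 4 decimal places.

Let ψ = V/F and solve Σ zᵢ(Kᵢ−1)/(1+ψ(Kᵢ−1)) = 0.
Check two-phase: ΣzᵢKᵢ = 2.3106 > 1 and Σzᵢ/Kᵢ = 1.2213 > 1, so g(0) = 1.3106 > 0 and g(1) = -0.2213 < 0.
Binary case is linear: z₁(K₁−1)(1+ψ(K₂−1)) + z₂(K₂−1)(1+ψ(K₁−1)) = 0
⇒ ψ = [z₁(K₁−1)+z₂(K₂−1)] / [−(K₁−1)(K₂−1)] = 1.31062/1.60569 = 0.8162
Compositions from xᵢ = zᵢ/(1+ψ(Kᵢ−1)), yᵢ = Kᵢxᵢ:
  A: x = 0.1962, y = 0.6994
  B: x = 0.8038, y = 0.3006

x_B = 0.8038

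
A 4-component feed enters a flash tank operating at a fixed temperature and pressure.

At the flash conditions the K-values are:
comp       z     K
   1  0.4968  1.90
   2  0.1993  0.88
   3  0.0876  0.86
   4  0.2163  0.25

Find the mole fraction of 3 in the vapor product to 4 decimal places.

y_3 = 0.0812

Iterate (Newton) starting at ψ = 0.5:
  ψ = 0.5000: g = 0.01017, g' = -0.5081 → ψ = 0.5200
  ψ = 0.5200: g = -0.00011, g' = -0.5190 → ψ = 0.5198
Converged at ψ = 0.5198.
Compositions from xᵢ = zᵢ/(1+ψ(Kᵢ−1)), yᵢ = Kᵢxᵢ:
  1: x = 0.3385, y = 0.6431
  2: x = 0.2126, y = 0.1871
  3: x = 0.0945, y = 0.0812
  4: x = 0.3545, y = 0.0886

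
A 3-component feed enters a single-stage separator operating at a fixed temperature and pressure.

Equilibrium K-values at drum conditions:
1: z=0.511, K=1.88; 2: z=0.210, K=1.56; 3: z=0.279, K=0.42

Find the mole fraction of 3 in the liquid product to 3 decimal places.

x_3 = 0.572

Material balance + equilibrium reduce to Σ zᵢ(Kᵢ−1)/(1+V/F(Kᵢ−1)) = 0.
Check two-phase: ΣzᵢKᵢ = 1.405 > 1 and Σzᵢ/Kᵢ = 1.071 > 1, so g(0) = 0.405 > 0 and g(1) = -0.071 < 0.
Newton–Raphson from V/F = 0.42:
  V/F = 0.420: g = 0.2096, g' = -0.418 → V/F = 0.921
  V/F = 0.921: g = -0.0216, g' = -0.582 → V/F = 0.884
  V/F = 0.884: g = -0.0006, g' = -0.550 → V/F = 0.883
Converged at V/F = 0.883.
Compositions from xᵢ = zᵢ/(1+V/F(Kᵢ−1)), yᵢ = Kᵢxᵢ:
  1: x = 0.288, y = 0.541
  2: x = 0.141, y = 0.219
  3: x = 0.572, y = 0.240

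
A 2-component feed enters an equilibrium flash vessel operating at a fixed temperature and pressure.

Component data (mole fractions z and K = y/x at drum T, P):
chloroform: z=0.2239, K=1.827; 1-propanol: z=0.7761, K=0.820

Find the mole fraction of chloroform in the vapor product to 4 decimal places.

y_chloroform = 0.3266

Material balance + equilibrium reduce to Σ zᵢ(Kᵢ−1)/(1+β(Kᵢ−1)) = 0.
Feasibility: ΣzᵢKᵢ = 1.0455, Σzᵢ/Kᵢ = 1.0690 — both > 1, two phases present.
Iterate (Newton) starting at β = 0.47:
  β = 0.4700: g = -0.01927, g' = -0.1094 → β = 0.2939
  β = 0.2939: g = 0.00146, g' = -0.1271 → β = 0.3054
Converged at β = 0.3054.
Compositions from xᵢ = zᵢ/(1+β(Kᵢ−1)), yᵢ = Kᵢxᵢ:
  chloroform: x = 0.1787, y = 0.3266
  1-propanol: x = 0.8213, y = 0.6734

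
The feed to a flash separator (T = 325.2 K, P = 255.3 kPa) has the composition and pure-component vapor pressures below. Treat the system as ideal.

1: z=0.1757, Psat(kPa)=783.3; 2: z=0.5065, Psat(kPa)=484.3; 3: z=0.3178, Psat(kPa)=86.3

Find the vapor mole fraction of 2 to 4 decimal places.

Raoult's law: Kᵢ = Pᵢˢᵃᵗ/P = Pᵢˢᵃᵗ/255.3.
  K_1 = 783.3/255.3 = 3.068155, K_2 = 484.3/255.3 = 1.896984, K_3 = 86.3/255.3 = 0.338034
Let β = V/F and solve Σ zᵢ(Kᵢ−1)/(1+β(Kᵢ−1)) = 0.
Feasibility: ΣzᵢKᵢ = 1.6073, Σzᵢ/Kᵢ = 1.2644 — both > 1, two phases present.
Newton iteration, β⁰ = 0.5:
  β = 0.5000: g = 0.17784, g' = -0.6870 → β = 0.7589
  β = 0.7589: g = -0.01099, g' = -0.8204 → β = 0.7455
  β = 0.7455: g = -0.00010, g' = -0.8055 → β = 0.7453
Converged at β = 0.7453.
Compositions from xᵢ = zᵢ/(1+β(Kᵢ−1)), yᵢ = Kᵢxᵢ:
  1: x = 0.0691, y = 0.2121
  2: x = 0.3036, y = 0.5758
  3: x = 0.6273, y = 0.2121

y_2 = 0.5758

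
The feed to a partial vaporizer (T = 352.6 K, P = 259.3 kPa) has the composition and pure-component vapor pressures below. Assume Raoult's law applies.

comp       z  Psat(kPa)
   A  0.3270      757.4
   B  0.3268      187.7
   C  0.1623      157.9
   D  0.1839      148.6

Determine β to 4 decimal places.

Raoult's law: Kᵢ = Pᵢˢᵃᵗ/P = Pᵢˢᵃᵗ/259.3.
  K_A = 757.4/259.3 = 2.920941, K_B = 187.7/259.3 = 0.723872, K_C = 157.9/259.3 = 0.608947, K_D = 148.6/259.3 = 0.573081
Newton iteration, β⁰ = 0.5:
  β = 0.5000: g = 0.03700, g' = -0.4400 → β = 0.5841
  β = 0.5841: g = 0.00158, g' = -0.4046 → β = 0.5880
Converged at β = 0.5880.

β = 0.5880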